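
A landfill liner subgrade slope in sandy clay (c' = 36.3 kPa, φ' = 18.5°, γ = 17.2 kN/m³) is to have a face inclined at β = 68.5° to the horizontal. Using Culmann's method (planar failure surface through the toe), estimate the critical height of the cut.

H_c = 20.85 m

Culmann's analysis gives the critical failure plane at α_cr = (β + φ')/2 = (68.5 + 18.5)/2 = 43.5°, and the critical height
H_c = (4c'/γ) · sinβ cosφ' / [1 − cos(β − φ')]
    = (4·36.3/17.2) · sin68.5°·cos18.5° / [1 − cos(50.0°)]
    = 8.442 · 0.9304·0.9483 / [1 − 0.6428]
    = 8.442 · 0.8823 / 0.3572
    = 20.85 m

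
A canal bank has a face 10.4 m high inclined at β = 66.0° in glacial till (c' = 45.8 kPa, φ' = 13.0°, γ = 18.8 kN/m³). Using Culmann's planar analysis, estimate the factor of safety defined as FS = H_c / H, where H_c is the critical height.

FS = 2.09

H_c = (4c'/γ) · sinβ cosφ' / [1 − cos(β − φ')]
    = (4·45.8/18.8) · sin66.0°·cos13.0° / [1 − cos53.0°]
    = 9.745 · 0.8901 / 0.3982 = 21.78 m
FS = H_c / H = 21.78 / 10.4 = 2.095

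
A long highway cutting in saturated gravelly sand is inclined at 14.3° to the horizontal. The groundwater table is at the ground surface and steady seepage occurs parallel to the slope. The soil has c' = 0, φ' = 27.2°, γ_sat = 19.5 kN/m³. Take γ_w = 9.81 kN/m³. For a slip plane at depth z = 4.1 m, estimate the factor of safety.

With seepage parallel to the slope and the water table at the surface, the effective normal stress on the slip plane uses the buoyant unit weight γ' = γ_sat − γ_w while the driving shear stress uses γ_sat:
FS = [c' + γ' z cos²β tanφ'] / [γ_sat z sinβ cosβ]
(For c' = 0 this reduces to FS = (γ'/γ_sat)·tanφ'/tanβ.)
γ' = 19.5 − 9.81 = 9.69 kN/m³
Numerator = 0.0 + 9.69·4.1·cos²14.3°·tan27.2° = 0.0 + 9.69·4.1·0.9390·0.5139 = 19.172 kPa
Denominator = 19.5·4.1·sin14.3°·cos14.3° = 19.5·4.1·0.2470·0.9690 = 19.136 kPa
FS = 19.172 / 19.136 = 1.002

FS = 1.00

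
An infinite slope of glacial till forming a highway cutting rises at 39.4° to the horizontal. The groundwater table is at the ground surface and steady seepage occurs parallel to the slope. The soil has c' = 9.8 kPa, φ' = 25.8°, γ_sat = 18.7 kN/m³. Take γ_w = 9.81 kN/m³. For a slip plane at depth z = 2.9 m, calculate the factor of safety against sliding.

FS = 0.65

With seepage parallel to the slope and the water table at the surface, the effective normal stress on the slip plane uses the buoyant unit weight γ' = γ_sat − γ_w while the driving shear stress uses γ_sat:
FS = [c' + γ' z cos²β tanφ'] / [γ_sat z sinβ cosβ]
γ' = 18.7 − 9.81 = 8.89 kN/m³
Numerator = 9.8 + 8.89·2.9·cos²39.4°·tan25.8° = 9.8 + 8.89·2.9·0.5971·0.4834 = 17.242 kPa
Denominator = 18.7·2.9·sin39.4°·cos39.4° = 18.7·2.9·0.6347·0.7727 = 26.599 kPa
FS = 17.242 / 26.599 = 0.648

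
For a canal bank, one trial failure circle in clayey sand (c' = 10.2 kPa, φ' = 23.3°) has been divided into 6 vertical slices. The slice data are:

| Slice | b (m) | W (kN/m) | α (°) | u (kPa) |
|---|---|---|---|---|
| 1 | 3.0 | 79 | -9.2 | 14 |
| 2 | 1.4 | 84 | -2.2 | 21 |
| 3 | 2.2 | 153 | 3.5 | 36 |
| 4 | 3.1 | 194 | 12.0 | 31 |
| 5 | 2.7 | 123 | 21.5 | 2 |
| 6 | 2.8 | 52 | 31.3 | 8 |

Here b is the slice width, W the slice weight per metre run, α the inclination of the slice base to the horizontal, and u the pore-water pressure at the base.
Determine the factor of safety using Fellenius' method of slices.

Ordinary method of slices: FS = Σ[c'·Δl_i + (W_i cosα_i − u_i·Δl_i)·tanφ'] / Σ W_i sinα_i, with Δl_i = b_i / cosα_i.
Slice 1: Δl = 3.0/cos(-9.2°) = 3.039 m; N'_1 = 79·cos(-9.2°) − 14·3.039 = 35.4; c'Δl = 31.00; W sinα = -12.6
Slice 2: Δl = 1.4/cos(-2.2°) = 1.401 m; N'_2 = 84·cos(-2.2°) − 21·1.401 = 54.5; c'Δl = 14.29; W sinα = -3.2
Slice 3: Δl = 2.2/cos3.5° = 2.204 m; N'_3 = 153·cos3.5° − 36·2.204 = 73.4; c'Δl = 22.48; W sinα = 9.3
Slice 4: Δl = 3.1/cos12.0° = 3.169 m; N'_4 = 194·cos12.0° − 31·3.169 = 91.5; c'Δl = 32.33; W sinα = 40.3
Slice 5: Δl = 2.7/cos21.5° = 2.902 m; N'_5 = 123·cos21.5° − 2·2.902 = 108.6; c'Δl = 29.60; W sinα = 45.1
Slice 6: Δl = 2.8/cos31.3° = 3.277 m; N'_6 = 52·cos31.3° − 8·3.277 = 18.2; c'Δl = 33.42; W sinα = 27.0
Σc'Δl = 163.1 kN/m; ΣN' = 381.7 kN/m; ΣW sinα = 105.9 kN/m
Resisting = 163.1 + 381.7·tan23.3° = 163.1 + 164.4 = 327.5 kN/m
FS = 327.5 / 105.9 = 3.092

FS = 3.09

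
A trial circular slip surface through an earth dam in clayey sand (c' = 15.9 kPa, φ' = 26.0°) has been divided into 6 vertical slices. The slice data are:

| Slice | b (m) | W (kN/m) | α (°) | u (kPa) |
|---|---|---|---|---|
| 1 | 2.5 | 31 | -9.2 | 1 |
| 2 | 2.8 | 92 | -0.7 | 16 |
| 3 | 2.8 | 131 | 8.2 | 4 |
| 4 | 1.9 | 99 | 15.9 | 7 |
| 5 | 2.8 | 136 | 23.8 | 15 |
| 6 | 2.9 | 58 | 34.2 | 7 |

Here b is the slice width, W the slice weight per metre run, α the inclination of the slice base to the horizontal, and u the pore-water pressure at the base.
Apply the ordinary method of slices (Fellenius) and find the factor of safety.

Ordinary method of slices: FS = Σ[c'·Δl_i + (W_i cosα_i − u_i·Δl_i)·tanφ'] / Σ W_i sinα_i, with Δl_i = b_i / cosα_i.
Slice 1: Δl = 2.5/cos(-9.2°) = 2.533 m; N'_1 = 31·cos(-9.2°) − 1·2.533 = 28.1; c'Δl = 40.27; W sinα = -5.0
Slice 2: Δl = 2.8/cos(-0.7°) = 2.800 m; N'_2 = 92·cos(-0.7°) − 16·2.800 = 47.2; c'Δl = 44.52; W sinα = -1.1
Slice 3: Δl = 2.8/cos8.2° = 2.829 m; N'_3 = 131·cos8.2° − 4·2.829 = 118.3; c'Δl = 44.98; W sinα = 18.7
Slice 4: Δl = 1.9/cos15.9° = 1.976 m; N'_4 = 99·cos15.9° − 7·1.976 = 81.4; c'Δl = 31.41; W sinα = 27.1
Slice 5: Δl = 2.8/cos23.8° = 3.060 m; N'_5 = 136·cos23.8° − 15·3.060 = 78.5; c'Δl = 48.66; W sinα = 54.9
Slice 6: Δl = 2.9/cos34.2° = 3.506 m; N'_6 = 58·cos34.2° − 7·3.506 = 23.4; c'Δl = 55.75; W sinα = 32.6
Σc'Δl = 265.6 kN/m; ΣN' = 376.9 kN/m; ΣW sinα = 127.2 kN/m
Resisting = 265.6 + 376.9·tan26.0° = 265.6 + 183.8 = 449.4 kN/m
FS = 449.4 / 127.2 = 3.533

FS = 3.53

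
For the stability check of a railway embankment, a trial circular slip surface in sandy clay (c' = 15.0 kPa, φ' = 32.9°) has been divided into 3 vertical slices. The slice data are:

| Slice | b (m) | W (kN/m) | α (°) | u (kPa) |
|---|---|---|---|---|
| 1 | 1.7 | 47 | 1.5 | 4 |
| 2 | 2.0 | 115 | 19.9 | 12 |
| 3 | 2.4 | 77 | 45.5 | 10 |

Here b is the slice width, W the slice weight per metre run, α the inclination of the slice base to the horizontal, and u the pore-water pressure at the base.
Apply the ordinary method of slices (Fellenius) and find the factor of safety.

Ordinary method of slices: FS = Σ[c'·Δl_i + (W_i cosα_i − u_i·Δl_i)·tanφ'] / Σ W_i sinα_i, with Δl_i = b_i / cosα_i.
Slice 1: Δl = 1.7/cos1.5° = 1.701 m; N'_1 = 47·cos1.5° − 4·1.701 = 40.2; c'Δl = 25.51; W sinα = 1.2
Slice 2: Δl = 2.0/cos19.9° = 2.127 m; N'_2 = 115·cos19.9° − 12·2.127 = 82.6; c'Δl = 31.91; W sinα = 39.1
Slice 3: Δl = 2.4/cos45.5° = 3.424 m; N'_3 = 77·cos45.5° − 10·3.424 = 19.7; c'Δl = 51.36; W sinα = 54.9
Σc'Δl = 108.8 kN/m; ΣN' = 142.5 kN/m; ΣW sinα = 95.3 kN/m
Resisting = 108.8 + 142.5·tan32.9° = 108.8 + 92.2 = 201.0 kN/m
FS = 201.0 / 95.3 = 2.109

FS = 2.11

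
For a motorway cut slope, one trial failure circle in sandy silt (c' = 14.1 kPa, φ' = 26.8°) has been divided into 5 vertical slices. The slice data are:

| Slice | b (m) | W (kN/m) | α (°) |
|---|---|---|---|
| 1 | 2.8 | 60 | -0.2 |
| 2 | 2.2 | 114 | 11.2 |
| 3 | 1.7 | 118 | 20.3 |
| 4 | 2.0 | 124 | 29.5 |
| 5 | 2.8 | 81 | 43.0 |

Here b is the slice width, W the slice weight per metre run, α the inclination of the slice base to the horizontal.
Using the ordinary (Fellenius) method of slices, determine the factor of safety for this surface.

FS = 2.29

Ordinary method of slices: FS = Σ[c'·Δl_i + (W_i cosα_i)·tanφ'] / Σ W_i sinα_i, with Δl_i = b_i / cosα_i.
Slice 1: Δl = 2.8/cos(-0.2°) = 2.800 m; N'_1 = 60·cos(-0.2°) = 60.0; c'Δl = 39.48; W sinα = -0.2
Slice 2: Δl = 2.2/cos11.2° = 2.243 m; N'_2 = 114·cos11.2° = 111.8; c'Δl = 31.62; W sinα = 22.1
Slice 3: Δl = 1.7/cos20.3° = 1.813 m; N'_3 = 118·cos20.3° = 110.7; c'Δl = 25.56; W sinα = 40.9
Slice 4: Δl = 2.0/cos29.5° = 2.298 m; N'_4 = 124·cos29.5° = 107.9; c'Δl = 32.40; W sinα = 61.1
Slice 5: Δl = 2.8/cos43.0° = 3.829 m; N'_5 = 81·cos43.0° = 59.2; c'Δl = 53.98; W sinα = 55.2
Σc'Δl = 183.0 kN/m; ΣN' = 449.7 kN/m; ΣW sinα = 179.2 kN/m
Resisting = 183.0 + 449.7·tan26.8° = 183.0 + 227.1 = 410.2 kN/m
FS = 410.2 / 179.2 = 2.289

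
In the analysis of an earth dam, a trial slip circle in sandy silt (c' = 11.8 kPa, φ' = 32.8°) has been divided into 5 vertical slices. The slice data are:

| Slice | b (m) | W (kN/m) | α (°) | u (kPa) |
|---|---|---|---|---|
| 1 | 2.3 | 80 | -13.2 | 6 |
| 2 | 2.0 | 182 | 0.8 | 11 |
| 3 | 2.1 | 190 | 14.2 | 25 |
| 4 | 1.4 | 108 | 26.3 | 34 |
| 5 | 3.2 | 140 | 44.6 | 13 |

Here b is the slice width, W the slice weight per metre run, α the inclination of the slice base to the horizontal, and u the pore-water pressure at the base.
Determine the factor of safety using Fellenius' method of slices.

Ordinary method of slices: FS = Σ[c'·Δl_i + (W_i cosα_i − u_i·Δl_i)·tanφ'] / Σ W_i sinα_i, with Δl_i = b_i / cosα_i.
Slice 1: Δl = 2.3/cos(-13.2°) = 2.362 m; N'_1 = 80·cos(-13.2°) − 6·2.362 = 63.7; c'Δl = 27.88; W sinα = -18.3
Slice 2: Δl = 2.0/cos0.8° = 2.000 m; N'_2 = 182·cos0.8° − 11·2.000 = 160.0; c'Δl = 23.60; W sinα = 2.5
Slice 3: Δl = 2.1/cos14.2° = 2.166 m; N'_3 = 190·cos14.2° − 25·2.166 = 130.0; c'Δl = 25.56; W sinα = 46.6
Slice 4: Δl = 1.4/cos26.3° = 1.562 m; N'_4 = 108·cos26.3° − 34·1.562 = 43.7; c'Δl = 18.43; W sinα = 47.9
Slice 5: Δl = 3.2/cos44.6° = 4.494 m; N'_5 = 140·cos44.6° − 13·4.494 = 41.3; c'Δl = 53.03; W sinα = 98.3
Σc'Δl = 148.5 kN/m; ΣN' = 438.7 kN/m; ΣW sinα = 177.0 kN/m
Resisting = 148.5 + 438.7·tan32.8° = 148.5 + 282.7 = 431.2 kN/m
FS = 431.2 / 177.0 = 2.436

FS = 2.44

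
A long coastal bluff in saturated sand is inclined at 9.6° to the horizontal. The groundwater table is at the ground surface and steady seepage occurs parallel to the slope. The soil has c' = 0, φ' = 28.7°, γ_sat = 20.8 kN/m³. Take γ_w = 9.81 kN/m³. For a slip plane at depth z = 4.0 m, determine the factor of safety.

FS = 1.71

With seepage parallel to the slope and the water table at the surface, the effective normal stress on the slip plane uses the buoyant unit weight γ' = γ_sat − γ_w while the driving shear stress uses γ_sat:
FS = [c' + γ' z cos²β tanφ'] / [γ_sat z sinβ cosβ]
(For c' = 0 this reduces to FS = (γ'/γ_sat)·tanφ'/tanβ.)
γ' = 20.8 − 9.81 = 10.99 kN/m³
Numerator = 0.0 + 10.99·4.0·cos²9.6°·tan28.7° = 0.0 + 10.99·4.0·0.9722·0.5475 = 23.398 kPa
Denominator = 20.8·4.0·sin9.6°·cos9.6° = 20.8·4.0·0.1668·0.9860 = 13.681 kPa
FS = 23.398 / 13.681 = 1.710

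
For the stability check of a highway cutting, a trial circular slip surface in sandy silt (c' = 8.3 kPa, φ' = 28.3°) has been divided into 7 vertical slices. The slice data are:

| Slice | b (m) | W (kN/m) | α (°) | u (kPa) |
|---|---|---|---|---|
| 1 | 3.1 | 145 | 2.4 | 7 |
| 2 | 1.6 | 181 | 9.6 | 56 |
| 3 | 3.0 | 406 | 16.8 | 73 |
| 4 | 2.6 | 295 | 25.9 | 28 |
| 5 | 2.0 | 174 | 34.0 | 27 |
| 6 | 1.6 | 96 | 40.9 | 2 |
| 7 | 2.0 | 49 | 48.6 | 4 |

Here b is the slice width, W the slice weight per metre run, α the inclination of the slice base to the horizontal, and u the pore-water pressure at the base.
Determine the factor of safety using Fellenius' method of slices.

FS = 1.13

Ordinary method of slices: FS = Σ[c'·Δl_i + (W_i cosα_i − u_i·Δl_i)·tanφ'] / Σ W_i sinα_i, with Δl_i = b_i / cosα_i.
Slice 1: Δl = 3.1/cos2.4° = 3.103 m; N'_1 = 145·cos2.4° − 7·3.103 = 123.2; c'Δl = 25.75; W sinα = 6.1
Slice 2: Δl = 1.6/cos9.6° = 1.623 m; N'_2 = 181·cos9.6° − 56·1.623 = 87.6; c'Δl = 13.47; W sinα = 30.2
Slice 3: Δl = 3.0/cos16.8° = 3.134 m; N'_3 = 406·cos16.8° − 73·3.134 = 159.9; c'Δl = 26.01; W sinα = 117.3
Slice 4: Δl = 2.6/cos25.9° = 2.890 m; N'_4 = 295·cos25.9° − 28·2.890 = 184.4; c'Δl = 23.99; W sinα = 128.9
Slice 5: Δl = 2.0/cos34.0° = 2.412 m; N'_5 = 174·cos34.0° − 27·2.412 = 79.1; c'Δl = 20.02; W sinα = 97.3
Slice 6: Δl = 1.6/cos40.9° = 2.117 m; N'_6 = 96·cos40.9° − 2·2.117 = 68.3; c'Δl = 17.57; W sinα = 62.9
Slice 7: Δl = 2.0/cos48.6° = 3.024 m; N'_7 = 49·cos48.6° − 4·3.024 = 20.3; c'Δl = 25.10; W sinα = 36.8
Σc'Δl = 151.9 kN/m; ΣN' = 722.8 kN/m; ΣW sinα = 479.4 kN/m
Resisting = 151.9 + 722.8·tan28.3° = 151.9 + 389.2 = 541.1 kN/m
FS = 541.1 / 479.4 = 1.129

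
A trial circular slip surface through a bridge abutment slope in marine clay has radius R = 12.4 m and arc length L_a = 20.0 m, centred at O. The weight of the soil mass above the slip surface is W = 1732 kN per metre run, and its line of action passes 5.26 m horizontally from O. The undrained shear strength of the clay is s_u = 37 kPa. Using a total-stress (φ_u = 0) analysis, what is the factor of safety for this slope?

FS = 1.01

Taking moments about the centre O, the resisting moment is provided by the undrained shear strength acting along the arc:
M_R = s_u·L_a·R = 37·20.00·12.4 = 9176.0 kN·m/m
M_D = W·d = 1732·5.26 = 9110.3 kN·m/m
FS = M_R / M_D = 9176.0 / 9110.3 = 1.007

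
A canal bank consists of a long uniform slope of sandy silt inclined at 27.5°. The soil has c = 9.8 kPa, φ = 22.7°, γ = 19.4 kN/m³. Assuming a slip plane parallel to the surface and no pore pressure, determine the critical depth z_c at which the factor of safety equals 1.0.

z_c = 6.28 m

Setting FS = 1.00 in FS = [c + γz cos²β tanφ] / [γz sinβ cosβ] and solving for z:
z = c / [γ cosβ (FS·sinβ − cosβ·tanφ)]
  = 9.8 / [19.4·cos27.5°·(1.00·sin27.5° − cos27.5°·tan22.7°)]
  = 9.8 / [19.4·0.8870·(1.00·0.4617 − 0.8870·0.4183)]
  = 9.8 / 1.5608 = 6.279 m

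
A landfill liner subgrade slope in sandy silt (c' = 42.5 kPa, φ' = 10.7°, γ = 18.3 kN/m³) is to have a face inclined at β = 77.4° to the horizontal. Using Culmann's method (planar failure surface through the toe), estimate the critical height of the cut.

H_c = 14.74 m

Culmann's analysis gives the critical failure plane at α_cr = (β + φ')/2 = (77.4 + 10.7)/2 = 44.1°, and the critical height
H_c = (4c'/γ) · sinβ cosφ' / [1 − cos(β − φ')]
    = (4·42.5/18.3) · sin77.4°·cos10.7° / [1 − cos(66.7°)]
    = 9.290 · 0.9759·0.9826 / [1 − 0.3955]
    = 9.290 · 0.9589 / 0.6045
    = 14.74 m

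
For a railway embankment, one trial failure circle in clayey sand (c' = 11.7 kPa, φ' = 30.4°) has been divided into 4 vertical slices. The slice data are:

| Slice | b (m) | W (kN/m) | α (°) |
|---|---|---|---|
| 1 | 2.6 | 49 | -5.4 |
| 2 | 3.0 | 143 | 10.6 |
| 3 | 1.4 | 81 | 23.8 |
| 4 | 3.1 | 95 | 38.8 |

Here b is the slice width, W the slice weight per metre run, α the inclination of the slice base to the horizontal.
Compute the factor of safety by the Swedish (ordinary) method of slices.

Ordinary method of slices: FS = Σ[c'·Δl_i + (W_i cosα_i)·tanφ'] / Σ W_i sinα_i, with Δl_i = b_i / cosα_i.
Slice 1: Δl = 2.6/cos(-5.4°) = 2.612 m; N'_1 = 49·cos(-5.4°) = 48.8; c'Δl = 30.56; W sinα = -4.6
Slice 2: Δl = 3.0/cos10.6° = 3.052 m; N'_2 = 143·cos10.6° = 140.6; c'Δl = 35.71; W sinα = 26.3
Slice 3: Δl = 1.4/cos23.8° = 1.530 m; N'_3 = 81·cos23.8° = 74.1; c'Δl = 17.90; W sinα = 32.7
Slice 4: Δl = 3.1/cos38.8° = 3.978 m; N'_4 = 95·cos38.8° = 74.0; c'Δl = 46.54; W sinα = 59.5
Σc'Δl = 130.7 kN/m; ΣN' = 337.5 kN/m; ΣW sinα = 113.9 kN/m
Resisting = 130.7 + 337.5·tan30.4° = 130.7 + 198.0 = 328.7 kN/m
FS = 328.7 / 113.9 = 2.886

FS = 2.89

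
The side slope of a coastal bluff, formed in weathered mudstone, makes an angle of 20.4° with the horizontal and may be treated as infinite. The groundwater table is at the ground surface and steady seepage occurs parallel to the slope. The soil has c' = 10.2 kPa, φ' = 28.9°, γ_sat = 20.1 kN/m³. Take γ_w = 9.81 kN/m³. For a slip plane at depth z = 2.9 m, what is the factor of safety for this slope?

FS = 1.30

With seepage parallel to the slope and the water table at the surface, the effective normal stress on the slip plane uses the buoyant unit weight γ' = γ_sat − γ_w while the driving shear stress uses γ_sat:
FS = [c' + γ' z cos²β tanφ'] / [γ_sat z sinβ cosβ]
γ' = 20.1 − 9.81 = 10.29 kN/m³
Numerator = 10.2 + 10.29·2.9·cos²20.4°·tan28.9° = 10.2 + 10.29·2.9·0.8785·0.5520 = 24.672 kPa
Denominator = 20.1·2.9·sin20.4°·cos20.4° = 20.1·2.9·0.3486·0.9373 = 19.044 kPa
FS = 24.672 / 19.044 = 1.296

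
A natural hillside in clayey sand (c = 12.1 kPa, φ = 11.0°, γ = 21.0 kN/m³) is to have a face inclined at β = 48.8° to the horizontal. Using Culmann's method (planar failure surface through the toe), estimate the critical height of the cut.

H_c = 8.11 m

Culmann's analysis gives the critical failure plane at α_cr = (β + φ)/2 = (48.8 + 11.0)/2 = 29.9°, and the critical height
H_c = (4c/γ) · sinβ cosφ / [1 − cos(β − φ)]
    = (4·12.1/21.0) · sin48.8°·cos11.0° / [1 − cos(37.8°)]
    = 2.305 · 0.7524·0.9816 / [1 − 0.7902]
    = 2.305 · 0.7386 / 0.2098
    = 8.11 m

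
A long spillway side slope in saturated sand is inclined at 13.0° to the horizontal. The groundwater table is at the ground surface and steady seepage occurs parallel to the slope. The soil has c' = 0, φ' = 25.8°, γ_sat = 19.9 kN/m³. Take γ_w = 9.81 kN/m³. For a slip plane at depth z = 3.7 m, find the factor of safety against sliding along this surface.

FS = 1.06

With seepage parallel to the slope and the water table at the surface, the effective normal stress on the slip plane uses the buoyant unit weight γ' = γ_sat − γ_w while the driving shear stress uses γ_sat:
FS = [c' + γ' z cos²β tanφ'] / [γ_sat z sinβ cosβ]
(For c' = 0 this reduces to FS = (γ'/γ_sat)·tanφ'/tanβ.)
γ' = 19.9 − 9.81 = 10.09 kN/m³
Numerator = 0.0 + 10.09·3.7·cos²13.0°·tan25.8° = 0.0 + 10.09·3.7·0.9494·0.4834 = 17.134 kPa
Denominator = 19.9·3.7·sin13.0°·cos13.0° = 19.9·3.7·0.2250·0.9744 = 16.139 kPa
FS = 17.134 / 16.139 = 1.062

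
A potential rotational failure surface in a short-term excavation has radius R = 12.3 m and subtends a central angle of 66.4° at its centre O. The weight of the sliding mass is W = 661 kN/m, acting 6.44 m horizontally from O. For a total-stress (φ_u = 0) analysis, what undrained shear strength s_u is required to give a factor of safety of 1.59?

FS = s_u·L_a·R / (W·d), so s_u = FS·W·d / (L_a·R).
Arc length L_a = R·θ = 12.3·(66.4°·π/180) = 12.3·1.1589 = 14.25 m
s_u = 1.59·661·6.44 / (14.25·12.3) = 6768.4 / 175.33 = 38.60 kPa

s_u = 38.6 kPa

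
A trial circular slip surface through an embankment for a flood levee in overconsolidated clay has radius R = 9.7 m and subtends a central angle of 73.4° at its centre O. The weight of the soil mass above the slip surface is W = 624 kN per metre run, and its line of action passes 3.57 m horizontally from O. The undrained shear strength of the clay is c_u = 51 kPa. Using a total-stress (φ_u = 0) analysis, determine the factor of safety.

Taking moments about the centre O, the resisting moment is provided by the undrained shear strength acting along the arc:
Arc length L_a = R·θ = 9.7·(73.4°·π/180) = 9.7·1.2811 = 12.43 m
M_R = c_u·L_a·R = 51·12.43·9.7 = 6147.3 kN·m/m
M_D = W·d = 624·3.57 = 2227.7 kN·m/m
FS = M_R / M_D = 6147.3 / 2227.7 = 2.760

FS = 2.76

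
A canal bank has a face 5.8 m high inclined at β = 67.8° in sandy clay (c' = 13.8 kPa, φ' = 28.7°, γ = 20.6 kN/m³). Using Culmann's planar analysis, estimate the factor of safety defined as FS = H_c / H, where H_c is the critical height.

FS = 1.68

H_c = (4c'/γ) · sinβ cosφ' / [1 − cos(β − φ')]
    = (4·13.8/20.6) · sin67.8°·cos28.7° / [1 − cos39.1°]
    = 2.680 · 0.8121 / 0.2240 = 9.72 m
FS = H_c / H = 9.72 / 5.8 = 1.675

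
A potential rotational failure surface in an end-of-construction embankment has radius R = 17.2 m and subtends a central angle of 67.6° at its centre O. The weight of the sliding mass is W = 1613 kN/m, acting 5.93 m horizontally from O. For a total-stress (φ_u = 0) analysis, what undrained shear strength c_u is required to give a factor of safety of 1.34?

c_u = 36.7 kPa

FS = c_u·L_a·R / (W·d), so c_u = FS·W·d / (L_a·R).
Arc length L_a = R·θ = 17.2·(67.6°·π/180) = 17.2·1.1798 = 20.29 m
c_u = 1.34·1613·5.93 / (20.29·17.2) = 12817.2 / 349.04 = 36.72 kPa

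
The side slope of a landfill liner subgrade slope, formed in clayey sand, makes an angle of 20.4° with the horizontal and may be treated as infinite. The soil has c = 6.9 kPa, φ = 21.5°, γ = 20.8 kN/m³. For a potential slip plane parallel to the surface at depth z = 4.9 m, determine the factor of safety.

FS = 1.27

For an infinite slope with a slip plane parallel to the surface (no pore pressure): FS = [c + γz cos²β tanφ] / [γz sinβ cosβ].
γz = 20.8·4.9 = 101.92 kN/m²
Numerator = 6.9 + 101.92·cos²20.4°·tan21.5° = 6.9 + 101.92·0.8785·0.3939 = 42.169 kPa
Denominator = 101.92·sin20.4°·cos20.4° = 101.92·0.3486·0.9373 = 33.298 kPa
FS = 42.169 / 33.298 = 1.266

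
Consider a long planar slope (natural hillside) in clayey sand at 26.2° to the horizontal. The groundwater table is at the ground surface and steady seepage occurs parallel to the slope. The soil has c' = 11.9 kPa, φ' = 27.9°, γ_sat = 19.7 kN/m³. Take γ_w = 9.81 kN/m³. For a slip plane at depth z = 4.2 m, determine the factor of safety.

With seepage parallel to the slope and the water table at the surface, the effective normal stress on the slip plane uses the buoyant unit weight γ' = γ_sat − γ_w while the driving shear stress uses γ_sat:
FS = [c' + γ' z cos²β tanφ'] / [γ_sat z sinβ cosβ]
γ' = 19.7 − 9.81 = 9.89 kN/m³
Numerator = 11.9 + 9.89·4.2·cos²26.2°·tan27.9° = 11.9 + 9.89·4.2·0.8051·0.5295 = 29.606 kPa
Denominator = 19.7·4.2·sin26.2°·cos26.2° = 19.7·4.2·0.4415·0.8973 = 32.777 kPa
FS = 29.606 / 32.777 = 0.903

FS = 0.90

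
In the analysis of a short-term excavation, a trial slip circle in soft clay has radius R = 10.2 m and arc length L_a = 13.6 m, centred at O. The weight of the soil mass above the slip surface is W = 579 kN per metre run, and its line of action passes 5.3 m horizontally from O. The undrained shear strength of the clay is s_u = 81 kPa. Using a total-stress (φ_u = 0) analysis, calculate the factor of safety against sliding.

Taking moments about the centre O, the resisting moment is provided by the undrained shear strength acting along the arc:
M_R = s_u·L_a·R = 81·13.60·10.2 = 11236.3 kN·m/m
M_D = W·d = 579·5.3 = 3068.7 kN·m/m
FS = M_R / M_D = 11236.3 / 3068.7 = 3.662

FS = 3.66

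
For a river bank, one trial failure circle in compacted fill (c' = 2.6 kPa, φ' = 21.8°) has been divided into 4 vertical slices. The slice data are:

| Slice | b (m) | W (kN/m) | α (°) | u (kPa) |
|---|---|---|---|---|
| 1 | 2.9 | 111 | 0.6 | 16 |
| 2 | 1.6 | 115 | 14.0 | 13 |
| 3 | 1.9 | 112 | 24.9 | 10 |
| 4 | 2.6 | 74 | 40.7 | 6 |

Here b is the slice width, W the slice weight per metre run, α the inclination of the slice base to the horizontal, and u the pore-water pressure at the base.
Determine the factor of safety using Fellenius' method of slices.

FS = 1.08

Ordinary method of slices: FS = Σ[c'·Δl_i + (W_i cosα_i − u_i·Δl_i)·tanφ'] / Σ W_i sinα_i, with Δl_i = b_i / cosα_i.
Slice 1: Δl = 2.9/cos0.6° = 2.900 m; N'_1 = 111·cos0.6° − 16·2.900 = 64.6; c'Δl = 7.54; W sinα = 1.2
Slice 2: Δl = 1.6/cos14.0° = 1.649 m; N'_2 = 115·cos14.0° − 13·1.649 = 90.1; c'Δl = 4.29; W sinα = 27.8
Slice 3: Δl = 1.9/cos24.9° = 2.095 m; N'_3 = 112·cos24.9° − 10·2.095 = 80.6; c'Δl = 5.45; W sinα = 47.2
Slice 4: Δl = 2.6/cos40.7° = 3.429 m; N'_4 = 74·cos40.7° − 6·3.429 = 35.5; c'Δl = 8.92; W sinα = 48.3
Σc'Δl = 26.2 kN/m; ΣN' = 270.9 kN/m; ΣW sinα = 124.4 kN/m
Resisting = 26.2 + 270.9·tan21.8° = 26.2 + 108.4 = 134.5 kN/m
FS = 134.5 / 124.4 = 1.082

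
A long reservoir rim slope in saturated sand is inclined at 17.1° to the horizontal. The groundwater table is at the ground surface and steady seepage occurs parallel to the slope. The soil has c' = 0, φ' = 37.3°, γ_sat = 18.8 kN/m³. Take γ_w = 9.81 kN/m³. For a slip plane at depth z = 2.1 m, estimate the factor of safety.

FS = 1.18

With seepage parallel to the slope and the water table at the surface, the effective normal stress on the slip plane uses the buoyant unit weight γ' = γ_sat − γ_w while the driving shear stress uses γ_sat:
FS = [c' + γ' z cos²β tanφ'] / [γ_sat z sinβ cosβ]
(For c' = 0 this reduces to FS = (γ'/γ_sat)·tanφ'/tanβ.)
γ' = 18.8 − 9.81 = 8.99 kN/m³
Numerator = 0.0 + 8.99·2.1·cos²17.1°·tan37.3° = 0.0 + 8.99·2.1·0.9135·0.7618 = 13.138 kPa
Denominator = 18.8·2.1·sin17.1°·cos17.1° = 18.8·2.1·0.2940·0.9558 = 11.096 kPa
FS = 13.138 / 11.096 = 1.184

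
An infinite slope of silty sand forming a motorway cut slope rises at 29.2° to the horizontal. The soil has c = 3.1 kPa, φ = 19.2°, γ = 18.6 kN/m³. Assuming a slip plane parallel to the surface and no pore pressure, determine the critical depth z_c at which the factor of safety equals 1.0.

z_c = 1.04 m

Setting FS = 1.00 in FS = [c + γz cos²β tanφ] / [γz sinβ cosβ] and solving for z:
z = c / [γ cosβ (FS·sinβ − cosβ·tanφ)]
  = 3.1 / [18.6·cos29.2°·(1.00·sin29.2° − cos29.2°·tan19.2°)]
  = 3.1 / [18.6·0.8729·(1.00·0.4879 − 0.8729·0.3482)]
  = 3.1 / 2.9855 = 1.038 m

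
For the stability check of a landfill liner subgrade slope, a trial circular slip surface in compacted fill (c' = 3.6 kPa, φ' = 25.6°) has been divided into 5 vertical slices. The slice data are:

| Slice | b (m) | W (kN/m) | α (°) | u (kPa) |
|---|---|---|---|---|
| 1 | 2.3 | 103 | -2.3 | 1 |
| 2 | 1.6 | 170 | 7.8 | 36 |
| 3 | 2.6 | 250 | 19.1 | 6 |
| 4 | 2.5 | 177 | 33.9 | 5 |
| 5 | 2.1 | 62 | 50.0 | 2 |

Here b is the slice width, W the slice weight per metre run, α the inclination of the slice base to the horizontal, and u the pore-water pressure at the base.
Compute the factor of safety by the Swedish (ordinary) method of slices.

Ordinary method of slices: FS = Σ[c'·Δl_i + (W_i cosα_i − u_i·Δl_i)·tanφ'] / Σ W_i sinα_i, with Δl_i = b_i / cosα_i.
Slice 1: Δl = 2.3/cos(-2.3°) = 2.302 m; N'_1 = 103·cos(-2.3°) − 1·2.302 = 100.6; c'Δl = 8.29; W sinα = -4.1
Slice 2: Δl = 1.6/cos7.8° = 1.615 m; N'_2 = 170·cos7.8° − 36·1.615 = 110.3; c'Δl = 5.81; W sinα = 23.1
Slice 3: Δl = 2.6/cos19.1° = 2.751 m; N'_3 = 250·cos19.1° − 6·2.751 = 219.7; c'Δl = 9.91; W sinα = 81.8
Slice 4: Δl = 2.5/cos33.9° = 3.012 m; N'_4 = 177·cos33.9° − 5·3.012 = 131.9; c'Δl = 10.84; W sinα = 98.7
Slice 5: Δl = 2.1/cos50.0° = 3.267 m; N'_5 = 62·cos50.0° − 2·3.267 = 33.3; c'Δl = 11.76; W sinα = 47.5
Σc'Δl = 46.6 kN/m; ΣN' = 595.8 kN/m; ΣW sinα = 247.0 kN/m
Resisting = 46.6 + 595.8·tan25.6° = 46.6 + 285.5 = 332.1 kN/m
FS = 332.1 / 247.0 = 1.345

FS = 1.34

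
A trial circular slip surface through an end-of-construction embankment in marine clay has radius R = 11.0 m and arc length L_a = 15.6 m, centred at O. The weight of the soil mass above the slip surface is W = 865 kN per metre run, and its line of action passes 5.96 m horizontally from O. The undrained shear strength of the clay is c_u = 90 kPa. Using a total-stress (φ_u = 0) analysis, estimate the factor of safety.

Taking moments about the centre O, the resisting moment is provided by the undrained shear strength acting along the arc:
M_R = c_u·L_a·R = 90·15.60·11.0 = 15444.0 kN·m/m
M_D = W·d = 865·5.96 = 5155.4 kN·m/m
FS = M_R / M_D = 15444.0 / 5155.4 = 2.996

FS = 3.00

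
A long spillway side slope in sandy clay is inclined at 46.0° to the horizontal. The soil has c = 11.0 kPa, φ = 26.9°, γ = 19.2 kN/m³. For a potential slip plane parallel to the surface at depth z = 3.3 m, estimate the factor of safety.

For an infinite slope with a slip plane parallel to the surface (no pore pressure): FS = [c + γz cos²β tanφ] / [γz sinβ cosβ].
γz = 19.2·3.3 = 63.36 kN/m²
Numerator = 11.0 + 63.36·cos²46.0°·tan26.9° = 11.0 + 63.36·0.4826·0.5073 = 26.511 kPa
Denominator = 63.36·sin46.0°·cos46.0° = 63.36·0.7193·0.6947 = 31.661 kPa
FS = 26.511 / 31.661 = 0.837

FS = 0.84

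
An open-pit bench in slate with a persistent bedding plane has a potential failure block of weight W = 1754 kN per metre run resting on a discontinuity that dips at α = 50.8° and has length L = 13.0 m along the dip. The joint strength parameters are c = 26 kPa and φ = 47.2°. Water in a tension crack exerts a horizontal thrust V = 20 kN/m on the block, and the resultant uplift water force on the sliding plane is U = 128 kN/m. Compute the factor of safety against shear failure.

FS = 1.01

Resolving the block weight along and normal to the plane and applying the Mohr–Coulomb strength on the joint:
N' = W cosα − U − V sinα = 1754·cos50.8° − 128 − 20·sin50.8° = 965.1 kN/m
Driving force T = W sinα + V cosα = 1754·sin50.8° + 20·cos50.8° = 1371.9 kN/m
Resisting force R = c·L + N'·tanφ = 26·13.0 + 965.1·tan47.2° = 338.0 + 1042.2 = 1380.2 kN/m
FS = R / T = 1380.2 / 1371.9 = 1.006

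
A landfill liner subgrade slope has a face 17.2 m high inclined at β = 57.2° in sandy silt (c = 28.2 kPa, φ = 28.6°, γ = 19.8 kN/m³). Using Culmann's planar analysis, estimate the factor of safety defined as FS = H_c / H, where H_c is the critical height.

FS = 2.00

H_c = (4c/γ) · sinβ cosφ / [1 − cos(β − φ)]
    = (4·28.2/19.8) · sin57.2°·cos28.6° / [1 − cos28.6°]
    = 5.697 · 0.7380 / 0.1220 = 34.46 m
FS = H_c / H = 34.46 / 17.2 = 2.003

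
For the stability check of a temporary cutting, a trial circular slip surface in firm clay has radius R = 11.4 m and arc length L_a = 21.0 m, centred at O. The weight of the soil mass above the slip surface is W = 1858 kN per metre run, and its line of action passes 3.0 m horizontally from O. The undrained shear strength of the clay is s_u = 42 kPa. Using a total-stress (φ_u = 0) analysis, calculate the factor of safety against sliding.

FS = 1.80

Taking moments about the centre O, the resisting moment is provided by the undrained shear strength acting along the arc:
M_R = s_u·L_a·R = 42·21.00·11.4 = 10054.8 kN·m/m
M_D = W·d = 1858·3.0 = 5574.0 kN·m/m
FS = M_R / M_D = 10054.8 / 5574.0 = 1.804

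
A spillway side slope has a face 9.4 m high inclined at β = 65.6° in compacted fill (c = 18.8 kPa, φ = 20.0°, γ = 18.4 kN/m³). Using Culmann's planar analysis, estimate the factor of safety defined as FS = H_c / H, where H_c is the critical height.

FS = 1.24

H_c = (4c/γ) · sinβ cosφ / [1 − cos(β − φ)]
    = (4·18.8/18.4) · sin65.6°·cos20.0° / [1 − cos45.6°]
    = 4.087 · 0.8558 / 0.3003 = 11.65 m
FS = H_c / H = 11.65 / 9.4 = 1.239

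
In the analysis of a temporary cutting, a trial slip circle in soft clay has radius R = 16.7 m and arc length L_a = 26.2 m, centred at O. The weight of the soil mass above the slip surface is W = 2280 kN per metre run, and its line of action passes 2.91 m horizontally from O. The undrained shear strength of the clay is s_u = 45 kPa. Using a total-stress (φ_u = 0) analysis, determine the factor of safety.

Taking moments about the centre O, the resisting moment is provided by the undrained shear strength acting along the arc:
M_R = s_u·L_a·R = 45·26.20·16.7 = 19689.3 kN·m/m
M_D = W·d = 2280·2.91 = 6634.8 kN·m/m
FS = M_R / M_D = 19689.3 / 6634.8 = 2.968

FS = 2.97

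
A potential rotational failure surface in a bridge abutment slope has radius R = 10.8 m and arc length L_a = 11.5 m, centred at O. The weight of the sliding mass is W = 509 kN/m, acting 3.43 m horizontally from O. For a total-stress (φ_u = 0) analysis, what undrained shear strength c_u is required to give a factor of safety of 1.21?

c_u = 17.0 kPa

FS = c_u·L_a·R / (W·d), so c_u = FS·W·d / (L_a·R).
c_u = 1.21·509·3.43 / (11.50·10.8) = 2112.5 / 124.20 = 17.01 kPa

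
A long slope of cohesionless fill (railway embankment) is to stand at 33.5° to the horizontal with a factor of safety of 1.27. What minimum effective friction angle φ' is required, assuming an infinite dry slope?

φ' = 40.1°

FS = tanφ'/tanβ ⇒ tanφ' = FS · tanβ = 1.27 · tan33.5° = 0.8406
φ' = arctan(0.8406) = 40.05°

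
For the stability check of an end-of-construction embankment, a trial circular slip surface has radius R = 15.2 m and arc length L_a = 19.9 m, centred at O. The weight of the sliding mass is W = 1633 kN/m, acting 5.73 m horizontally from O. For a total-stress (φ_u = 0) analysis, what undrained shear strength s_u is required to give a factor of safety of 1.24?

s_u = 38.4 kPa

FS = s_u·L_a·R / (W·d), so s_u = FS·W·d / (L_a·R).
s_u = 1.24·1633·5.73 / (19.90·15.2) = 11602.8 / 302.48 = 38.36 kPa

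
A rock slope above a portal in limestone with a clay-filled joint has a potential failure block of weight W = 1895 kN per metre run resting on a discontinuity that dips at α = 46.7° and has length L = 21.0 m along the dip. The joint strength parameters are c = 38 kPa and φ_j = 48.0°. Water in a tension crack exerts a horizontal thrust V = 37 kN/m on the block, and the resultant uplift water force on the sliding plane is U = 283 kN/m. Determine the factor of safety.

Resolving the block weight along and normal to the plane and applying the Mohr–Coulomb strength on the joint:
N' = W cosα − U − V sinα = 1895·cos46.7° − 283 − 37·sin46.7° = 989.7 kN/m
Driving force T = W sinα + V cosα = 1895·sin46.7° + 37·cos46.7° = 1404.5 kN/m
Resisting force R = c·L + N'·tanφ_j = 38·21.0 + 989.7·tan48.0° = 798.0 + 1099.2 = 1897.2 kN/m
FS = R / T = 1897.2 / 1404.5 = 1.351

FS = 1.35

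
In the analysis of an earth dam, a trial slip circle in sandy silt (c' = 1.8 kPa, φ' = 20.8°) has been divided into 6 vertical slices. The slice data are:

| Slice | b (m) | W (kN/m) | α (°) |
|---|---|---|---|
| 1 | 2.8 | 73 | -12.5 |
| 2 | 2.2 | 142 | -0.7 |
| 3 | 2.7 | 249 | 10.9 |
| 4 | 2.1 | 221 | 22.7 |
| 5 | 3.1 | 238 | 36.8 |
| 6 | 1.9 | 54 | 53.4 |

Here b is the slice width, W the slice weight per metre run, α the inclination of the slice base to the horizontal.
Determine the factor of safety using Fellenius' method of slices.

FS = 1.22

Ordinary method of slices: FS = Σ[c'·Δl_i + (W_i cosα_i)·tanφ'] / Σ W_i sinα_i, with Δl_i = b_i / cosα_i.
Slice 1: Δl = 2.8/cos(-12.5°) = 2.868 m; N'_1 = 73·cos(-12.5°) = 71.3; c'Δl = 5.16; W sinα = -15.8
Slice 2: Δl = 2.2/cos(-0.7°) = 2.200 m; N'_2 = 142·cos(-0.7°) = 142.0; c'Δl = 3.96; W sinα = -1.7
Slice 3: Δl = 2.7/cos10.9° = 2.750 m; N'_3 = 249·cos10.9° = 244.5; c'Δl = 4.95; W sinα = 47.1
Slice 4: Δl = 2.1/cos22.7° = 2.276 m; N'_4 = 221·cos22.7° = 203.9; c'Δl = 4.10; W sinα = 85.3
Slice 5: Δl = 3.1/cos36.8° = 3.871 m; N'_5 = 238·cos36.8° = 190.6; c'Δl = 6.97; W sinα = 142.6
Slice 6: Δl = 1.9/cos53.4° = 3.187 m; N'_6 = 54·cos53.4° = 32.2; c'Δl = 5.74; W sinα = 43.4
Σc'Δl = 30.9 kN/m; ΣN' = 884.4 kN/m; ΣW sinα = 300.8 kN/m
Resisting = 30.9 + 884.4·tan20.8° = 30.9 + 336.0 = 366.8 kN/m
FS = 366.8 / 300.8 = 1.220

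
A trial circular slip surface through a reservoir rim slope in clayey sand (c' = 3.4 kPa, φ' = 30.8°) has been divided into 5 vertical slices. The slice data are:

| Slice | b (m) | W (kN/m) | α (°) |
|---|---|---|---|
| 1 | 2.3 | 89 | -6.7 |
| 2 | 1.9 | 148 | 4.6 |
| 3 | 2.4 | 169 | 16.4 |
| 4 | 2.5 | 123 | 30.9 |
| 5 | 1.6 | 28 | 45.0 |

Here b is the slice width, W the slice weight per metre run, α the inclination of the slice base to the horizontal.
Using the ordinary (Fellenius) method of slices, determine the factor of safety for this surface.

Ordinary method of slices: FS = Σ[c'·Δl_i + (W_i cosα_i)·tanφ'] / Σ W_i sinα_i, with Δl_i = b_i / cosα_i.
Slice 1: Δl = 2.3/cos(-6.7°) = 2.316 m; N'_1 = 89·cos(-6.7°) = 88.4; c'Δl = 7.87; W sinα = -10.4
Slice 2: Δl = 1.9/cos4.6° = 1.906 m; N'_2 = 148·cos4.6° = 147.5; c'Δl = 6.48; W sinα = 11.9
Slice 3: Δl = 2.4/cos16.4° = 2.502 m; N'_3 = 169·cos16.4° = 162.1; c'Δl = 8.51; W sinα = 47.7
Slice 4: Δl = 2.5/cos30.9° = 2.914 m; N'_4 = 123·cos30.9° = 105.5; c'Δl = 9.91; W sinα = 63.2
Slice 5: Δl = 1.6/cos45.0° = 2.263 m; N'_5 = 28·cos45.0° = 19.8; c'Δl = 7.69; W sinα = 19.8
Σc'Δl = 40.5 kN/m; ΣN' = 523.4 kN/m; ΣW sinα = 132.2 kN/m
Resisting = 40.5 + 523.4·tan30.8° = 40.5 + 312.0 = 352.5 kN/m
FS = 352.5 / 132.2 = 2.667

FS = 2.67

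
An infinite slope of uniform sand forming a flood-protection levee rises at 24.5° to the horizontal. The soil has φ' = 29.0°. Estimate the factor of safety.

FS = 1.22

For a dry cohesionless infinite slope the factor of safety is FS = tanφ' / tanβ.
FS = tan29.0° / tan24.5° = 0.5543 / 0.4557 = 1.216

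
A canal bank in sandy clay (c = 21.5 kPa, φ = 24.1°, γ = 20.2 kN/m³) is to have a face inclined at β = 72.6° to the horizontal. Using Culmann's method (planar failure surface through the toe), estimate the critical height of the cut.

H_c = 10.99 m

Culmann's analysis gives the critical failure plane at α_cr = (β + φ)/2 = (72.6 + 24.1)/2 = 48.3°, and the critical height
H_c = (4c/γ) · sinβ cosφ / [1 − cos(β − φ)]
    = (4·21.5/20.2) · sin72.6°·cos24.1° / [1 − cos(48.5°)]
    = 4.257 · 0.9542·0.9128 / [1 − 0.6626]
    = 4.257 · 0.8711 / 0.3374
    = 10.99 m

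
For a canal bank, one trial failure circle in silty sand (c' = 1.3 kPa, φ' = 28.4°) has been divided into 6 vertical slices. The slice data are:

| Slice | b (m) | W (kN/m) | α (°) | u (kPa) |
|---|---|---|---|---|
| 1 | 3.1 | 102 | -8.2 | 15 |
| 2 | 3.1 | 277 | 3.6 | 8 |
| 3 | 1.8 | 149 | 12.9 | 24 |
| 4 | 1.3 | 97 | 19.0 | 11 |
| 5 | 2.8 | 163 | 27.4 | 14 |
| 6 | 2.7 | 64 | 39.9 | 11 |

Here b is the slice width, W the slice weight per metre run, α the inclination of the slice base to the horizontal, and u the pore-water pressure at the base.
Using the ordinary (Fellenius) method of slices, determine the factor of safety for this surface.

Ordinary method of slices: FS = Σ[c'·Δl_i + (W_i cosα_i − u_i·Δl_i)·tanφ'] / Σ W_i sinα_i, with Δl_i = b_i / cosα_i.
Slice 1: Δl = 3.1/cos(-8.2°) = 3.132 m; N'_1 = 102·cos(-8.2°) − 15·3.132 = 54.0; c'Δl = 4.07; W sinα = -14.5
Slice 2: Δl = 3.1/cos3.6° = 3.106 m; N'_2 = 277·cos3.6° − 8·3.106 = 251.6; c'Δl = 4.04; W sinα = 17.4
Slice 3: Δl = 1.8/cos12.9° = 1.847 m; N'_3 = 149·cos12.9° − 24·1.847 = 100.9; c'Δl = 2.40; W sinα = 33.3
Slice 4: Δl = 1.3/cos19.0° = 1.375 m; N'_4 = 97·cos19.0° − 11·1.375 = 76.6; c'Δl = 1.79; W sinα = 31.6
Slice 5: Δl = 2.8/cos27.4° = 3.154 m; N'_5 = 163·cos27.4° − 14·3.154 = 100.6; c'Δl = 4.10; W sinα = 75.0
Slice 6: Δl = 2.7/cos39.9° = 3.519 m; N'_6 = 64·cos39.9° − 11·3.519 = 10.4; c'Δl = 4.58; W sinα = 41.1
Σc'Δl = 21.0 kN/m; ΣN' = 594.0 kN/m; ΣW sinα = 183.8 kN/m
Resisting = 21.0 + 594.0·tan28.4° = 21.0 + 321.2 = 342.2 kN/m
FS = 342.2 / 183.8 = 1.862

FS = 1.86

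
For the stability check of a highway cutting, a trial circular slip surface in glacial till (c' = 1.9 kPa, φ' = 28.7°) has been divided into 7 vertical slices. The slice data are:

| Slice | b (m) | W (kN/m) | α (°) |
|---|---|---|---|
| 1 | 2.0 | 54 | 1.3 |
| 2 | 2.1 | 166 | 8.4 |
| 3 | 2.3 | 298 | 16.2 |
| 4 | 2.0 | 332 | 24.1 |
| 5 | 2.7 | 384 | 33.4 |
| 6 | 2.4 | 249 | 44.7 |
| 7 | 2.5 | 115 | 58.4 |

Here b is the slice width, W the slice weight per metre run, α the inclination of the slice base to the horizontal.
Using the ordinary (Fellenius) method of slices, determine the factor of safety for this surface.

FS = 1.08

Ordinary method of slices: FS = Σ[c'·Δl_i + (W_i cosα_i)·tanφ'] / Σ W_i sinα_i, with Δl_i = b_i / cosα_i.
Slice 1: Δl = 2.0/cos1.3° = 2.001 m; N'_1 = 54·cos1.3° = 54.0; c'Δl = 3.80; W sinα = 1.2
Slice 2: Δl = 2.1/cos8.4° = 2.123 m; N'_2 = 166·cos8.4° = 164.2; c'Δl = 4.03; W sinα = 24.2
Slice 3: Δl = 2.3/cos16.2° = 2.395 m; N'_3 = 298·cos16.2° = 286.2; c'Δl = 4.55; W sinα = 83.1
Slice 4: Δl = 2.0/cos24.1° = 2.191 m; N'_4 = 332·cos24.1° = 303.1; c'Δl = 4.16; W sinα = 135.6
Slice 5: Δl = 2.7/cos33.4° = 3.234 m; N'_5 = 384·cos33.4° = 320.6; c'Δl = 6.14; W sinα = 211.4
Slice 6: Δl = 2.4/cos44.7° = 3.376 m; N'_6 = 249·cos44.7° = 177.0; c'Δl = 6.42; W sinα = 175.1
Slice 7: Δl = 2.5/cos58.4° = 4.771 m; N'_7 = 115·cos58.4° = 60.3; c'Δl = 9.07; W sinα = 97.9
Σc'Δl = 38.2 kN/m; ΣN' = 1365.3 kN/m; ΣW sinα = 728.7 kN/m
Resisting = 38.2 + 1365.3·tan28.7° = 38.2 + 747.5 = 785.6 kN/m
FS = 785.6 / 728.7 = 1.078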